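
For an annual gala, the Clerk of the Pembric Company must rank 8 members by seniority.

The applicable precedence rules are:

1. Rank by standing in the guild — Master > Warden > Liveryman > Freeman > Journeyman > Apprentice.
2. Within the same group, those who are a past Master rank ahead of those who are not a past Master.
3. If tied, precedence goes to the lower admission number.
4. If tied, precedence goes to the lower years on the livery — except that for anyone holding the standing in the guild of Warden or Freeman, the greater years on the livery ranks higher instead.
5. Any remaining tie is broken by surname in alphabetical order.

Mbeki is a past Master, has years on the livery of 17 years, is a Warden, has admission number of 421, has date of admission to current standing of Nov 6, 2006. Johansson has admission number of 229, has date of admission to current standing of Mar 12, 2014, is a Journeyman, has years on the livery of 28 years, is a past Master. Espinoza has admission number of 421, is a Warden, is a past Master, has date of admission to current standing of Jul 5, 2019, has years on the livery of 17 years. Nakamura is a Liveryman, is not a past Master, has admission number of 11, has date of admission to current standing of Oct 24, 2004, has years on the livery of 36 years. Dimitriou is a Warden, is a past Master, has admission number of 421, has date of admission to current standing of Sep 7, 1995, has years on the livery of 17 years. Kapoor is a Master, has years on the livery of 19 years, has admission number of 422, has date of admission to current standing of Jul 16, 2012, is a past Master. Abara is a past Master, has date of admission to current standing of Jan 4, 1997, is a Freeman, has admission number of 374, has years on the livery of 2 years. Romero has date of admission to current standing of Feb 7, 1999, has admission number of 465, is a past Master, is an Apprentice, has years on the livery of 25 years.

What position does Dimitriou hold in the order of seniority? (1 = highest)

2

By standing in the guild: Kapoor (Master); then Dimitriou, Espinoza and Mbeki (Warden); then Nakamura (Liveryman); then Abara (Freeman); then Johansson (Journeyman); then Romero (Apprentice).
Dimitriou, Espinoza and Mbeki are each a past Master, so the next rule applies.
Dimitriou, Espinoza and Mbeki all have admission number 421, so the next rule applies.
Dimitriou, Espinoza and Mbeki all have years on the livery 17 years, so the next rule applies.
Among Dimitriou, Espinoza and Mbeki, alphabetically by surname: Dimitriou before Espinoza before Mbeki.
Order: Kapoor, Dimitriou, Espinoza, Mbeki, Nakamura, Abara, Johansson, Romero. So position 2.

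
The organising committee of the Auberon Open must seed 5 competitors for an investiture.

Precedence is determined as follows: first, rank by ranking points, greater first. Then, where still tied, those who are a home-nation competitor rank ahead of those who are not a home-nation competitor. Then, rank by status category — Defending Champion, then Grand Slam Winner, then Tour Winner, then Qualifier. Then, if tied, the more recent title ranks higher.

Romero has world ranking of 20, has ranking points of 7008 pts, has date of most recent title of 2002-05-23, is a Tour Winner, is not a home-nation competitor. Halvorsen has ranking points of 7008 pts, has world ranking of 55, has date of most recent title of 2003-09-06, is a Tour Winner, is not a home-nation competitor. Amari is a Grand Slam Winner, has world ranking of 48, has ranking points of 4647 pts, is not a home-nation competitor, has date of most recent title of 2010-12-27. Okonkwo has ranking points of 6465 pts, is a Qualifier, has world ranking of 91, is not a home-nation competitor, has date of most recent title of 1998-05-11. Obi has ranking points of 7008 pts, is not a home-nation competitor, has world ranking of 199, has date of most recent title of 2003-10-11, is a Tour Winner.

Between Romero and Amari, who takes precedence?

Romero

By ranking points (higher first): Obi, Halvorsen and Romero (each 7008 pts); then Okonkwo (6465 pts); then Amari (4647 pts).
Obi, Halvorsen and Romero are each not a home-nation competitor, so the next rule applies.
Obi, Halvorsen and Romero are each Tour Winner, so the next rule applies.
Among Obi, Halvorsen and Romero, by date of most recent title (later first): Obi (2003-10-11) before Halvorsen (2003-09-06) before Romero (2002-05-23).
So Romero takes precedence.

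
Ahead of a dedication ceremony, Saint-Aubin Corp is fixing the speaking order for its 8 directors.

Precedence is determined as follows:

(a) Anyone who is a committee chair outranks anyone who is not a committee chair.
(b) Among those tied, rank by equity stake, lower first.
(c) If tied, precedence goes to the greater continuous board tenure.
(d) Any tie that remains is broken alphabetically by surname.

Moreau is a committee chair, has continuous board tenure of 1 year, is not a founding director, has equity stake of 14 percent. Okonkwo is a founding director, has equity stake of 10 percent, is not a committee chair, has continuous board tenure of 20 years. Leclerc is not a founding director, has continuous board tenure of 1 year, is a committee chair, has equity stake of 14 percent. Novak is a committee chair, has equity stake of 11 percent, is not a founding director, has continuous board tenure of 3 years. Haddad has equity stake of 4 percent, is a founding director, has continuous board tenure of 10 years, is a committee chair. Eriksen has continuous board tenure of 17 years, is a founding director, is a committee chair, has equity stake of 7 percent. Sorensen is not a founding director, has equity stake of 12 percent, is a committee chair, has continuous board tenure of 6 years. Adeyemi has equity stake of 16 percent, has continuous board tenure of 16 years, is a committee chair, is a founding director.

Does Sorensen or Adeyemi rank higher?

By the first rule: Haddad, Eriksen, Novak, Sorensen, Leclerc, Moreau and Adeyemi (each a committee chair); then Okonkwo (not a committee chair).
Among Haddad, Eriksen, Novak, Sorensen, Leclerc, Moreau and Adeyemi, by equity stake (lower first): Haddad (4 percent) before Eriksen (7 percent) before Novak (11 percent) before Sorensen (12 percent) before Leclerc and Moreau (14 percent) before Adeyemi (16 percent).
Leclerc and Moreau both have continuous board tenure 1 year, so the next rule applies.
Among Leclerc and Moreau, alphabetically by surname: Leclerc before Moreau.
So Sorensen takes precedence.

Sorensen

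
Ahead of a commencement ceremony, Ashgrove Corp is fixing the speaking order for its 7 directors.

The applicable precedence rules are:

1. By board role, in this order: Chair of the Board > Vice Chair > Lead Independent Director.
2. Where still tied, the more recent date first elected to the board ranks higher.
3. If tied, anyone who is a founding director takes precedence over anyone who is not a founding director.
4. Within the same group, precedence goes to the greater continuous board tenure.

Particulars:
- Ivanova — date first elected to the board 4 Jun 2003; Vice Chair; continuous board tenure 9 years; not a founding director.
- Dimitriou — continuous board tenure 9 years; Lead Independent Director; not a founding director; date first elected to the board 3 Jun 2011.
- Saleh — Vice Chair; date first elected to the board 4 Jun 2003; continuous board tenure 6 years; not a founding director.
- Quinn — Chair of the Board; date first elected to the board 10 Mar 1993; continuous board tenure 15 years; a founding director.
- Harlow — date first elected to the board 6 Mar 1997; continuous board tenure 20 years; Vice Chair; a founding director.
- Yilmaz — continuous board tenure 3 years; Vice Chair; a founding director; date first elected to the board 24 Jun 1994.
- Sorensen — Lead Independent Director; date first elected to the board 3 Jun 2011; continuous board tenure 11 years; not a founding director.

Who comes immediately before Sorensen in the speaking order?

Yilmaz

By board role: Quinn (Chair of the Board); then Ivanova, Saleh, Harlow and Yilmaz (Vice Chair); then Sorensen and Dimitriou (Lead Independent Director).
Among Ivanova, Saleh, Harlow and Yilmaz, by date first elected to the board (later first): Ivanova and Saleh (4 Jun 2003) before Harlow (6 Mar 1997) before Yilmaz (24 Jun 1994).
Ivanova and Saleh are each not a founding director, so the next rule applies.
Among Ivanova and Saleh, by continuous board tenure (higher first): Ivanova (9 years) before Saleh (6 years).
Sorensen and Dimitriou both have date first elected to the board 3 Jun 2011, so the next rule applies.
Sorensen and Dimitriou are each not a founding director, so the next rule applies.
Among Sorensen and Dimitriou, by continuous board tenure (higher first): Sorensen (11 years) before Dimitriou (9 years).
Order: Quinn, Ivanova, Saleh, Harlow, Yilmaz, Sorensen, Dimitriou.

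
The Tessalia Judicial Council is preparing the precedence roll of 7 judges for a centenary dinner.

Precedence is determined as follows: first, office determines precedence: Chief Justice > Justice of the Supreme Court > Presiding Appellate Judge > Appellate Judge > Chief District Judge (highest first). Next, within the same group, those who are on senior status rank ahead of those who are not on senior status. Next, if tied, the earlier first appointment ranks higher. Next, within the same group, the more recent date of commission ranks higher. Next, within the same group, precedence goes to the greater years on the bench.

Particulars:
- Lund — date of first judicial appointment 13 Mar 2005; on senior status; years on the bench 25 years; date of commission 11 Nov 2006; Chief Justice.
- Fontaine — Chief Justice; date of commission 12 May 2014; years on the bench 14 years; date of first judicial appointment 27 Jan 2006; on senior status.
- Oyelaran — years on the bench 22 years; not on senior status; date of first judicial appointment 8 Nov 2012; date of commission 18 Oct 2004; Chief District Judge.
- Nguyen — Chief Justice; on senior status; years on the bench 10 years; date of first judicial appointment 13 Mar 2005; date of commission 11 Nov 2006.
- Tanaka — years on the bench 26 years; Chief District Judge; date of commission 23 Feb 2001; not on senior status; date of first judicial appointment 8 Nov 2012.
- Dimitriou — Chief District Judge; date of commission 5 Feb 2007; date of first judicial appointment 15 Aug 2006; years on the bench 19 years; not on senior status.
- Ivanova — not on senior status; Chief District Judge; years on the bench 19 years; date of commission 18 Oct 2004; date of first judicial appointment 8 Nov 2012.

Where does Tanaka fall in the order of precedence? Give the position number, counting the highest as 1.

By office: Lund, Nguyen and Fontaine (Chief Justice); then Dimitriou, Oyelaran, Ivanova and Tanaka (Chief District Judge).
Lund, Nguyen and Fontaine are each on senior status, so the next rule applies.
Among Lund, Nguyen and Fontaine, by date of first judicial appointment (earlier first): Lund and Nguyen (13 Mar 2005) before Fontaine (27 Jan 2006).
Lund and Nguyen both have date of commission 11 Nov 2006, so the next rule applies.
Among Lund and Nguyen, by years on the bench (higher first): Lund (25 years) before Nguyen (10 years).
Dimitriou, Oyelaran, Ivanova and Tanaka are each not on senior status, so the next rule applies.
Among Dimitriou, Oyelaran, Ivanova and Tanaka, by date of first judicial appointment (earlier first): Dimitriou (15 Aug 2006) before Oyelaran, Ivanova and Tanaka (8 Nov 2012).
Among Oyelaran, Ivanova and Tanaka, by date of commission (later first): Oyelaran and Ivanova (18 Oct 2004) before Tanaka (23 Feb 2001).
Among Oyelaran and Ivanova, by years on the bench (higher first): Oyelaran (22 years) before Ivanova (19 years).
Order: Lund, Nguyen, Fontaine, Dimitriou, Oyelaran, Ivanova, Tanaka. So position 7.

7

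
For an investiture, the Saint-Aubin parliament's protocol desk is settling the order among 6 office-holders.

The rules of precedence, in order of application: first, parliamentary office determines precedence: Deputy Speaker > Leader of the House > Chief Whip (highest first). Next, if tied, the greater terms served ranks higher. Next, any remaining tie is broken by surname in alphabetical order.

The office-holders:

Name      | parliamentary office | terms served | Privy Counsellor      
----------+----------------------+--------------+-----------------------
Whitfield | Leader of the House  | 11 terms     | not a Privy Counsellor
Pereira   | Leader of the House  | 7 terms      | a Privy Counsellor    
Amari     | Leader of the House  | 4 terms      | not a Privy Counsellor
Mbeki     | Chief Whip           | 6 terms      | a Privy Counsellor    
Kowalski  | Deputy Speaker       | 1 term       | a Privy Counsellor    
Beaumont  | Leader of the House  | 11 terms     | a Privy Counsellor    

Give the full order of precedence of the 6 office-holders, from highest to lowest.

Kowalski, Beaumont, Whitfield, Pereira, Amari, Mbeki

By parliamentary office: Kowalski (Deputy Speaker); then Beaumont, Whitfield, Pereira and Amari (Leader of the House); then Mbeki (Chief Whip).
Among Beaumont, Whitfield, Pereira and Amari, by terms served (higher first): Beaumont and Whitfield (11 terms) before Pereira (7 terms) before Amari (4 terms).
Among Beaumont and Whitfield, alphabetically by surname: Beaumont before Whitfield.
Full order: Kowalski, Beaumont, Whitfield, Pereira, Amari, Mbeki.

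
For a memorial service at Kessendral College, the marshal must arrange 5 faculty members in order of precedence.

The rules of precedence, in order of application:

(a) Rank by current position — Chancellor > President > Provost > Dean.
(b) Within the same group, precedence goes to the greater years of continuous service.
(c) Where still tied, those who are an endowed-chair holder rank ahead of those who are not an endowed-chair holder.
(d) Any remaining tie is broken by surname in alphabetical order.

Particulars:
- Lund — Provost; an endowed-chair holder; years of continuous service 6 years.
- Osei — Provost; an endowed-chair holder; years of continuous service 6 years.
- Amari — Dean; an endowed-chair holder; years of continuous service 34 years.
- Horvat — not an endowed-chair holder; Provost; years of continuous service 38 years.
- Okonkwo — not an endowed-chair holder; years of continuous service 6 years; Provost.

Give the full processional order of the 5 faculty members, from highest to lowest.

Horvat, Lund, Osei, Okonkwo, Amari

By current position: Horvat, Lund, Osei and Okonkwo (Provost); then Amari (Dean).
Among Horvat, Lund, Osei and Okonkwo, by years of continuous service (higher first): Horvat (38 years) before Lund, Osei and Okonkwo (6 years).
Among Lund, Osei and Okonkwo, an endowed-chair holder before not an endowed-chair holder: Lund and Osei (an endowed-chair holder) before Okonkwo (not an endowed-chair holder).
Among Lund and Osei, alphabetically by surname: Lund before Osei.
Full order: Horvat, Lund, Osei, Okonkwo, Amari.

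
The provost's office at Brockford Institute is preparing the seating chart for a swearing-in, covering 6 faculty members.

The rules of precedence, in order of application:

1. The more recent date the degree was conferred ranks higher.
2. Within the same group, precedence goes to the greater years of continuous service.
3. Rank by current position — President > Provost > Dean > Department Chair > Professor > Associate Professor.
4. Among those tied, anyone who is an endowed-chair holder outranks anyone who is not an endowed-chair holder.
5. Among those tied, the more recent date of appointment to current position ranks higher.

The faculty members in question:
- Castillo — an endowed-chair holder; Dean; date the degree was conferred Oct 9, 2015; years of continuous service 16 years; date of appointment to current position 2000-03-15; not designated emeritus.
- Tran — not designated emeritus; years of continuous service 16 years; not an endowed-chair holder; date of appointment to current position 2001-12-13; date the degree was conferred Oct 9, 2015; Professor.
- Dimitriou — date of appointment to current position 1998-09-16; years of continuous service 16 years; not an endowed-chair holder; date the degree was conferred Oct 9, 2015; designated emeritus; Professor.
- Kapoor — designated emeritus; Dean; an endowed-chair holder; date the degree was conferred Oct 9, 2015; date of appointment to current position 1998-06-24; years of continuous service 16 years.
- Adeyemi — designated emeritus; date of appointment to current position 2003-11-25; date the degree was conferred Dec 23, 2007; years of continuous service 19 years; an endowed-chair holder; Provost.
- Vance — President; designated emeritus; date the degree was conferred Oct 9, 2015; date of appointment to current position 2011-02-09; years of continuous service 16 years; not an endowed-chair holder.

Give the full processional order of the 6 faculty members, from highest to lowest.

By date the degree was conferred (later first): Vance, Castillo, Kapoor, Tran and Dimitriou (each Oct 9, 2015); then Adeyemi (Dec 23, 2007).
Vance, Castillo, Kapoor, Tran and Dimitriou all have years of continuous service 16 years, so the next rule applies.
Among Vance, Castillo, Kapoor, Tran and Dimitriou, by current position: Vance (President) before Castillo and Kapoor (Dean) before Tran and Dimitriou (Professor).
Castillo and Kapoor are each an endowed-chair holder, so the next rule applies.
Among Castillo and Kapoor, by date of appointment to current position (later first): Castillo (2000-03-15) before Kapoor (1998-06-24).
Tran and Dimitriou are each not an endowed-chair holder, so the next rule applies.
Among Tran and Dimitriou, by date of appointment to current position (later first): Tran (2001-12-13) before Dimitriou (1998-09-16).
Full order: Vance, Castillo, Kapoor, Tran, Dimitriou, Adeyemi.

Vance, Castillo, Kapoor, Tran, Dimitriou, Adeyemi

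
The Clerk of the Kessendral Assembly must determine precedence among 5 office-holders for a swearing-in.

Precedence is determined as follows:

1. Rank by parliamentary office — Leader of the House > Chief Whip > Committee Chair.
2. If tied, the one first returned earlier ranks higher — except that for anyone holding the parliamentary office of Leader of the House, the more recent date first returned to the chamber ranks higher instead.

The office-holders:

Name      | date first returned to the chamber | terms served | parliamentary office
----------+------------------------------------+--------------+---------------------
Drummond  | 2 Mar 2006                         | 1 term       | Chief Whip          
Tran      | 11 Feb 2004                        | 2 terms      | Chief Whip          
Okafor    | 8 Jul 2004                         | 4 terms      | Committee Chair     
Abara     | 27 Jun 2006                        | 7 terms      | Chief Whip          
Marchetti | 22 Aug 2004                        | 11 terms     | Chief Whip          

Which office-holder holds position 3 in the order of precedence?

Drummond

By parliamentary office: Tran, Marchetti, Drummond and Abara (Chief Whip); then Okafor (Committee Chair).
Among Tran, Marchetti, Drummond and Abara, by date first returned to the chamber (earlier first): Tran (11 Feb 2004) before Marchetti (22 Aug 2004) before Drummond (2 Mar 2006) before Abara (27 Jun 2006).
Order: Tran, Marchetti, Drummond, Abara, Okafor.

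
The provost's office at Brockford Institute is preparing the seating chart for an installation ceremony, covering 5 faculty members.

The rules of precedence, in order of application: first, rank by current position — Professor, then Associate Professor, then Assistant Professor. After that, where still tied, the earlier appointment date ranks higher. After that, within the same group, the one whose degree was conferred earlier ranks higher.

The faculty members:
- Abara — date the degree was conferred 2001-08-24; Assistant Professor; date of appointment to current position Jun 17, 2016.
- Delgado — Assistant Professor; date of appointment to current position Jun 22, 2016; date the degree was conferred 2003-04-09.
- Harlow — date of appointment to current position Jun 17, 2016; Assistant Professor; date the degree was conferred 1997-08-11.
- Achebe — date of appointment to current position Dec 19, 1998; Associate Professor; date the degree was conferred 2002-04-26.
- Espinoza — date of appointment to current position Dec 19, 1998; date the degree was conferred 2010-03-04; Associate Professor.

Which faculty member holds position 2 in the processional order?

Espinoza

By current position: Achebe and Espinoza (Associate Professor); then Harlow, Abara and Delgado (Assistant Professor).
Achebe and Espinoza both have date of appointment to current position Dec 19, 1998, so the next rule applies.
Among Achebe and Espinoza, by date the degree was conferred (earlier first): Achebe (2002-04-26) before Espinoza (2010-03-04).
Among Harlow, Abara and Delgado, by date of appointment to current position (earlier first): Harlow and Abara (Jun 17, 2016) before Delgado (Jun 22, 2016).
Among Harlow and Abara, by date the degree was conferred (earlier first): Harlow (1997-08-11) before Abara (2001-08-24).
Order: Achebe, Espinoza, Harlow, Abara, Delgado.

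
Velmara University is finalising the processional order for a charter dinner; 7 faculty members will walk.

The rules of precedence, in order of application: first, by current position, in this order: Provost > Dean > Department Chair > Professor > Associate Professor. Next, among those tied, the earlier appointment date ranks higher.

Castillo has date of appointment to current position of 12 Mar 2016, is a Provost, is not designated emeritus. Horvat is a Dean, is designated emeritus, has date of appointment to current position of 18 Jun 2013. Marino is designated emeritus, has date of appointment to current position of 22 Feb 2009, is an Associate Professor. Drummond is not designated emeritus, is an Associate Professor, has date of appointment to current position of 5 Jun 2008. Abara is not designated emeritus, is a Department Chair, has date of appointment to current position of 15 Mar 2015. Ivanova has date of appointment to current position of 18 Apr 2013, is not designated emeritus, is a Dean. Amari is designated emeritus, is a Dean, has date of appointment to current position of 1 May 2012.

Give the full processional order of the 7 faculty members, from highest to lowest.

By current position: Castillo (Provost); then Amari, Ivanova and Horvat (Dean); then Abara (Department Chair); then Drummond and Marino (Associate Professor).
Among Amari, Ivanova and Horvat, by date of appointment to current position (earlier first): Amari (1 May 2012) before Ivanova (18 Apr 2013) before Horvat (18 Jun 2013).
Among Drummond and Marino, by date of appointment to current position (earlier first): Drummond (5 Jun 2008) before Marino (22 Feb 2009).
Full order: Castillo, Amari, Ivanova, Horvat, Abara, Drummond, Marino.

Castillo, Amari, Ivanova, Horvat, Abara, Drummond, Marino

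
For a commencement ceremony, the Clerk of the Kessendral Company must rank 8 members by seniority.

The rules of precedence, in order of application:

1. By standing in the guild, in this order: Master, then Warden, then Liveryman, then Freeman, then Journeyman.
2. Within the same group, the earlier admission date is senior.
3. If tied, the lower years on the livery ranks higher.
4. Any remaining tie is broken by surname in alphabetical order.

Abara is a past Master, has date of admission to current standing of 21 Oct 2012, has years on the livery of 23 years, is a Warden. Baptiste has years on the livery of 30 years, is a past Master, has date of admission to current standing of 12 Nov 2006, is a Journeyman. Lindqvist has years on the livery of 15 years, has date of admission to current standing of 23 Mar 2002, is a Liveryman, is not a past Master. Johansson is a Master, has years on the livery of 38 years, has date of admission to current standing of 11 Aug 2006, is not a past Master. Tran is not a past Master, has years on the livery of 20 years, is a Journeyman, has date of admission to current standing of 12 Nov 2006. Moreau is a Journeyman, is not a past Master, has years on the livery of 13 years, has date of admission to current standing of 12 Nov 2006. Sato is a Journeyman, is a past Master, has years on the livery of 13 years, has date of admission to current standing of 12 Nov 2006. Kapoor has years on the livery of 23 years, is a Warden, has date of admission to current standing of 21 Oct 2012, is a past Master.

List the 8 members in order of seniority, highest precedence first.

Johansson, Abara, Kapoor, Lindqvist, Moreau, Sato, Tran, Baptiste

By standing in the guild: Johansson (Master); then Abara and Kapoor (Warden); then Lindqvist (Liveryman); then Moreau, Sato, Tran and Baptiste (Journeyman).
Abara and Kapoor both have date of admission to current standing 21 Oct 2012, so the next rule applies.
Abara and Kapoor both have years on the livery 23 years, so the next rule applies.
Among Abara and Kapoor, alphabetically by surname: Abara before Kapoor.
Moreau, Sato, Tran and Baptiste all have date of admission to current standing 12 Nov 2006, so the next rule applies.
Among Moreau, Sato, Tran and Baptiste, by years on the livery (lower first): Moreau and Sato (13 years) before Tran (20 years) before Baptiste (30 years).
Among Moreau and Sato, alphabetically by surname: Moreau before Sato.
Full order: Johansson, Abara, Kapoor, Lindqvist, Moreau, Sato, Tran, Baptiste.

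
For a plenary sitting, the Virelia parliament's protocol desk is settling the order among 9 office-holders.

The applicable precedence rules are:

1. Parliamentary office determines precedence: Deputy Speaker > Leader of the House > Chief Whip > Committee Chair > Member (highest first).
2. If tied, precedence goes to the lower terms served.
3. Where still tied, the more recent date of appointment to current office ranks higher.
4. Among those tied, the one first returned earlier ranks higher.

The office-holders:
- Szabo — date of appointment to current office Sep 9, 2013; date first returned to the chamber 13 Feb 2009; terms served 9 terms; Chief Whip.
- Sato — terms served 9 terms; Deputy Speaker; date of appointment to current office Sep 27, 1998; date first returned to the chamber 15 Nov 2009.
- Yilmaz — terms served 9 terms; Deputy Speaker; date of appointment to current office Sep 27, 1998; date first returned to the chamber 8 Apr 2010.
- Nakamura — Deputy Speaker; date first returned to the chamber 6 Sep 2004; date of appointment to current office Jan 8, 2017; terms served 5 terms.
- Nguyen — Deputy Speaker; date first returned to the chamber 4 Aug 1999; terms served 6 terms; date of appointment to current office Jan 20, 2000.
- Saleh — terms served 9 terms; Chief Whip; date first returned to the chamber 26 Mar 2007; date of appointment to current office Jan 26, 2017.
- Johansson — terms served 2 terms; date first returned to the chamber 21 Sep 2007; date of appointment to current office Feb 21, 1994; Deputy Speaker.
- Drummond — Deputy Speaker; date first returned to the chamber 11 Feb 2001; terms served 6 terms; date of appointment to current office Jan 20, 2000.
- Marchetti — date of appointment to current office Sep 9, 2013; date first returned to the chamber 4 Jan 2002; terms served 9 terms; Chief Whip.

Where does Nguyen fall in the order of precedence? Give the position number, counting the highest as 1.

3

By parliamentary office: Johansson, Nakamura, Nguyen, Drummond, Sato and Yilmaz (Deputy Speaker); then Saleh, Marchetti and Szabo (Chief Whip).
Among Johansson, Nakamura, Nguyen, Drummond, Sato and Yilmaz, by terms served (lower first): Johansson (2 terms) before Nakamura (5 terms) before Nguyen and Drummond (6 terms) before Sato and Yilmaz (9 terms).
Nguyen and Drummond both have date of appointment to current office Jan 20, 2000, so the next rule applies.
Among Nguyen and Drummond, by date first returned to the chamber (earlier first): Nguyen (4 Aug 1999) before Drummond (11 Feb 2001).
Sato and Yilmaz both have date of appointment to current office Sep 27, 1998, so the next rule applies.
Among Sato and Yilmaz, by date first returned to the chamber (earlier first): Sato (15 Nov 2009) before Yilmaz (8 Apr 2010).
Saleh, Marchetti and Szabo all have terms served 9 terms, so the next rule applies.
Among Saleh, Marchetti and Szabo, by date of appointment to current office (later first): Saleh (Jan 26, 2017) before Marchetti and Szabo (Sep 9, 2013).
Among Marchetti and Szabo, by date first returned to the chamber (earlier first): Marchetti (4 Jan 2002) before Szabo (13 Feb 2009).
Order: Johansson, Nakamura, Nguyen, Drummond, Sato, Yilmaz, Saleh, Marchetti, Szabo. So position 3.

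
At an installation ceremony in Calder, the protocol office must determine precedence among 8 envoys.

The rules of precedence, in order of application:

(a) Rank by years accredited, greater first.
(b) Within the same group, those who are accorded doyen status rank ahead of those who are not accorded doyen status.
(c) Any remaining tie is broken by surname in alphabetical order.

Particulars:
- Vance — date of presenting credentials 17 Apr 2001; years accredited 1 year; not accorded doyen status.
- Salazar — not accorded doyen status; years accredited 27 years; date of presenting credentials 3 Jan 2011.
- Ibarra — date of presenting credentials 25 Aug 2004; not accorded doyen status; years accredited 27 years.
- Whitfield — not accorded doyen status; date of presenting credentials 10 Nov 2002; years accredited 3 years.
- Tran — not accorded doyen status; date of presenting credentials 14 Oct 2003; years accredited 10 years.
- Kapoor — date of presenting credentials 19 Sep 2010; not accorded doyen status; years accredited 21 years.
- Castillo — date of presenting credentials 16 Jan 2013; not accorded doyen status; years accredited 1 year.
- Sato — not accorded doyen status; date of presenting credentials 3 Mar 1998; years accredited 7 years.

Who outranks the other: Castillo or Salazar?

By years accredited (higher first): Ibarra and Salazar (both 27 years); then Kapoor (21 years); then Tran (10 years); then Sato (7 years); then Whitfield (3 years); then Castillo and Vance (both 1 year).
Ibarra and Salazar are each not accorded doyen status, so the next rule applies.
Among Ibarra and Salazar, alphabetically by surname: Ibarra before Salazar.
Castillo and Vance are each not accorded doyen status, so the next rule applies.
Among Castillo and Vance, alphabetically by surname: Castillo before Vance.
So Salazar takes precedence.

Salazar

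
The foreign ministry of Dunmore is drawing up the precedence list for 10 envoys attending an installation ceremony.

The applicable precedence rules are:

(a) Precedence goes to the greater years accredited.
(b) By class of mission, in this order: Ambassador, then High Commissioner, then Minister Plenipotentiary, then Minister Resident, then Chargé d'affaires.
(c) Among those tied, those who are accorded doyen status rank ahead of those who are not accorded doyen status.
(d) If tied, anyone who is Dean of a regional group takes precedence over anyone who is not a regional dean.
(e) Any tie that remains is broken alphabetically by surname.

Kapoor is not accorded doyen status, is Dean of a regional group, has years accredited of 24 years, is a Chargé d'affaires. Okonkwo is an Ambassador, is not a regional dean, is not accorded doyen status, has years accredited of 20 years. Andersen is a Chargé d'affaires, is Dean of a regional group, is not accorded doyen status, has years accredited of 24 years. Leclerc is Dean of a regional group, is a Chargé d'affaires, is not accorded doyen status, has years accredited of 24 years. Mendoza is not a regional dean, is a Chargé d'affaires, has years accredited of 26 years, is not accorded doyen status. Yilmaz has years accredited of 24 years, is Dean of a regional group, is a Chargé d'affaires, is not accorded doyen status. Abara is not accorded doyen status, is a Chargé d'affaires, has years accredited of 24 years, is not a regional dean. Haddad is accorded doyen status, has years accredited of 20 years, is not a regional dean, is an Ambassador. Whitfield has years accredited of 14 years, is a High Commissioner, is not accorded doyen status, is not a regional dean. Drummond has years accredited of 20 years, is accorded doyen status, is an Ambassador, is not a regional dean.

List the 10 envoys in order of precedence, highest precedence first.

Mendoza, Andersen, Kapoor, Leclerc, Yilmaz, Abara, Drummond, Haddad, Okonkwo, Whitfield

By years accredited (higher first): Mendoza (26 years); then Andersen, Kapoor, Leclerc, Yilmaz and Abara (each 24 years); then Drummond, Haddad and Okonkwo (each 20 years); then Whitfield (14 years).
Andersen, Kapoor, Leclerc, Yilmaz and Abara are each Chargé d'affaires, so the next rule applies.
Andersen, Kapoor, Leclerc, Yilmaz and Abara are each not accorded doyen status, so the next rule applies.
Among Andersen, Kapoor, Leclerc, Yilmaz and Abara, Dean of a regional group before not a regional dean: Andersen, Kapoor, Leclerc and Yilmaz (Dean of a regional group) before Abara (not a regional dean).
Among Andersen, Kapoor, Leclerc and Yilmaz, alphabetically by surname: Andersen before Kapoor before Leclerc before Yilmaz.
Drummond, Haddad and Okonkwo are each Ambassador, so the next rule applies.
Among Drummond, Haddad and Okonkwo, accorded doyen status before not accorded doyen status: Drummond and Haddad (accorded doyen status) before Okonkwo (not accorded doyen status).
Drummond and Haddad are each not a regional dean, so the next rule applies.
Among Drummond and Haddad, alphabetically by surname: Drummond before Haddad.
Full order: Mendoza, Andersen, Kapoor, Leclerc, Yilmaz, Abara, Drummond, Haddad, Okonkwo, Whitfield.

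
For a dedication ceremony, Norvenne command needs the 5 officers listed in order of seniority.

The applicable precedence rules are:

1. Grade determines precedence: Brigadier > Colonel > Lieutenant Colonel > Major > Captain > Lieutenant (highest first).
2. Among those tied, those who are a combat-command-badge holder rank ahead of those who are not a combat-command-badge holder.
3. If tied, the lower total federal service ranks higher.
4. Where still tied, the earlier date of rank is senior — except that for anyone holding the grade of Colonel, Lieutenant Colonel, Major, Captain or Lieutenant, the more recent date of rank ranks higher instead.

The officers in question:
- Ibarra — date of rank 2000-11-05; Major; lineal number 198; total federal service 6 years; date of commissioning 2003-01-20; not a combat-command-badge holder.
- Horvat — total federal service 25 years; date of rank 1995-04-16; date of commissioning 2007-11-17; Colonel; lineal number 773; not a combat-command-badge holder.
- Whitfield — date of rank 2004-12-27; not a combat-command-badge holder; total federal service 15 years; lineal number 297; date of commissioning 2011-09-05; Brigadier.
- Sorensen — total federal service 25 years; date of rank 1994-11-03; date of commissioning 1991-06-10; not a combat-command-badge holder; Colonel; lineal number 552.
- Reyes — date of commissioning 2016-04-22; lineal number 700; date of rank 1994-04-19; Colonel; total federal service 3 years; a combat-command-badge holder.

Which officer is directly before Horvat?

By grade: Whitfield (Brigadier); then Reyes, Horvat and Sorensen (Colonel); then Ibarra (Major).
Among Reyes, Horvat and Sorensen, a combat-command-badge holder before not a combat-command-badge holder: Reyes (a combat-command-badge holder) before Horvat and Sorensen (not a combat-command-badge holder).
Horvat and Sorensen both have total federal service 25 years, so the next rule applies.
Among Horvat and Sorensen, by date of rank (later first) (reversed rule for this group): Horvat (1995-04-16) before Sorensen (1994-11-03).
Order: Whitfield, Reyes, Horvat, Sorensen, Ibarra.

Reyes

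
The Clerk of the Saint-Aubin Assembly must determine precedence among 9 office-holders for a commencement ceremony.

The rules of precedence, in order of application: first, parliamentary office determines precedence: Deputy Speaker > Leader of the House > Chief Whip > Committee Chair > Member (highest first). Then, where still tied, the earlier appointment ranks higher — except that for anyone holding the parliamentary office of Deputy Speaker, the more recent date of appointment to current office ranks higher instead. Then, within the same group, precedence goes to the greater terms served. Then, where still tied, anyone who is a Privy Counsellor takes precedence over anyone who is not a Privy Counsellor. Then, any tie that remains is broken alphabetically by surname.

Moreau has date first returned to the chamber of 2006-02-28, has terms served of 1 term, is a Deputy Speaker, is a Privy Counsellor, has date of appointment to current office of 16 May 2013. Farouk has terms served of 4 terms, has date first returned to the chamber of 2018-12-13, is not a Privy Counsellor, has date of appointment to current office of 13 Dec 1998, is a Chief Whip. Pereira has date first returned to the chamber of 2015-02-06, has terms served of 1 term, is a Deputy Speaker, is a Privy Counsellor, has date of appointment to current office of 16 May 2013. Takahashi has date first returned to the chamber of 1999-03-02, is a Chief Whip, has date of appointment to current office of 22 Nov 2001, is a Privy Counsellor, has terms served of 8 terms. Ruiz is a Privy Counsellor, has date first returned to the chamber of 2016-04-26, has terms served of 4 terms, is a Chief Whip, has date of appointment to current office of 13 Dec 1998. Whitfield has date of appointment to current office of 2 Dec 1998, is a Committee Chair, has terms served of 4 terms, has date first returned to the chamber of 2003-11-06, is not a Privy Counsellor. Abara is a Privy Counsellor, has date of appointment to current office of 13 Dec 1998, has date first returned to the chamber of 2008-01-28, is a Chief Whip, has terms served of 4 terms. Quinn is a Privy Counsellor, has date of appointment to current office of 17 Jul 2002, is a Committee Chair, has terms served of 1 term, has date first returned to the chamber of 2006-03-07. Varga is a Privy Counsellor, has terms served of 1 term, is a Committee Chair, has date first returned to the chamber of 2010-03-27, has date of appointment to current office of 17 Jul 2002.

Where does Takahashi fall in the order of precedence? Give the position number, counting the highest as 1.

By parliamentary office: Moreau and Pereira (Deputy Speaker); then Abara, Ruiz, Farouk and Takahashi (Chief Whip); then Whitfield, Quinn and Varga (Committee Chair).
Moreau and Pereira both have date of appointment to current office 16 May 2013, so the next rule applies.
Moreau and Pereira both have terms served 1 term, so the next rule applies.
Moreau and Pereira are each a Privy Counsellor, so the next rule applies.
Among Moreau and Pereira, alphabetically by surname: Moreau before Pereira.
Among Abara, Ruiz, Farouk and Takahashi, by date of appointment to current office (earlier first): Abara, Ruiz and Farouk (13 Dec 1998) before Takahashi (22 Nov 2001).
Abara, Ruiz and Farouk all have terms served 4 terms, so the next rule applies.
Among Abara, Ruiz and Farouk, a Privy Counsellor before not a Privy Counsellor: Abara and Ruiz (a Privy Counsellor) before Farouk (not a Privy Counsellor).
Among Abara and Ruiz, alphabetically by surname: Abara before Ruiz.
Among Whitfield, Quinn and Varga, by date of appointment to current office (earlier first): Whitfield (2 Dec 1998) before Quinn and Varga (17 Jul 2002).
Quinn and Varga both have terms served 1 term, so the next rule applies.
Quinn and Varga are each a Privy Counsellor, so the next rule applies.
Among Quinn and Varga, alphabetically by surname: Quinn before Varga.
Order: Moreau, Pereira, Abara, Ruiz, Farouk, Takahashi, Whitfield, Quinn, Varga. So position 6.

6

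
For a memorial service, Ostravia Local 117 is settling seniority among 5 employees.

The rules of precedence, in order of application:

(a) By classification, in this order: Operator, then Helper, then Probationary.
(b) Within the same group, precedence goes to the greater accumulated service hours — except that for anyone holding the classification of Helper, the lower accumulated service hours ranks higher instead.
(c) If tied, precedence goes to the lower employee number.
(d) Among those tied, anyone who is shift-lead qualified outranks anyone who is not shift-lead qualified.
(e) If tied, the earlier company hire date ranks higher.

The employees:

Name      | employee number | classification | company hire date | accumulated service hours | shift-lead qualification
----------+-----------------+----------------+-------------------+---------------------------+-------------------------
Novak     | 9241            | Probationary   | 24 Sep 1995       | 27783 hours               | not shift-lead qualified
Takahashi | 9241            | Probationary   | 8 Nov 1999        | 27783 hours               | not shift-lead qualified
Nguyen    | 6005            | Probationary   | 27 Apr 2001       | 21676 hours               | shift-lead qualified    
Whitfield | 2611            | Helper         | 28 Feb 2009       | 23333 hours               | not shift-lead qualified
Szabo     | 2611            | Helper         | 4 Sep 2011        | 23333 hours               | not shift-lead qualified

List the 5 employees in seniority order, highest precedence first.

Whitfield, Szabo, Novak, Takahashi, Nguyen

By classification: Whitfield and Szabo (Helper); then Novak, Takahashi and Nguyen (Probationary).
Whitfield and Szabo both have accumulated service hours 23333 hours, so the next rule applies.
Whitfield and Szabo both have employee number 2611, so the next rule applies.
Whitfield and Szabo are each not shift-lead qualified, so the next rule applies.
Among Whitfield and Szabo, by company hire date (earlier first): Whitfield (28 Feb 2009) before Szabo (4 Sep 2011).
Among Novak, Takahashi and Nguyen, by accumulated service hours (higher first): Novak and Takahashi (27783 hours) before Nguyen (21676 hours).
Novak and Takahashi both have employee number 9241, so the next rule applies.
Novak and Takahashi are each not shift-lead qualified, so the next rule applies.
Among Novak and Takahashi, by company hire date (earlier first): Novak (24 Sep 1995) before Takahashi (8 Nov 1999).
Full order: Whitfield, Szabo, Novak, Takahashi, Nguyen.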